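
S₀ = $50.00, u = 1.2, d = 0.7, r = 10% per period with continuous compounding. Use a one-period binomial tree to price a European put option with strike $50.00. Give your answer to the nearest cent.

$2.57

Risk-neutral probability p = (e^0.1 − 0.7)/(1.2 − 0.7) = 0.4052/0.5000 = 0.8103
Terminal stock prices: S_u = 60, S_d = 35
Terminal payoffs (K − S): max(-10, 0) = 0, max(15, 0) = 15
Node 0 (S = 50): V_0 = e^(−0.1)·[0.8103·0.0000 + 0.1897·15.0000] = 2.5741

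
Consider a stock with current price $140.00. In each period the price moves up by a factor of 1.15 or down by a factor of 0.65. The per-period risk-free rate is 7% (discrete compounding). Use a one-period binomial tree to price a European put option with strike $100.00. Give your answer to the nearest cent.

Risk-neutral probability p = (1 + 0.07 − 0.65)/(1.15 − 0.65) = 0.4200/0.5000 = 0.8400
Terminal stock prices: S_u = 161, S_d = 91
Terminal payoffs (K − S): max(-61, 0) = 0, max(9, 0) = 9
Node 0 (S = 140): V_0 = 1/1.07·[0.8400·0.0000 + 0.1600·9.0000] = 1.3458

$1.35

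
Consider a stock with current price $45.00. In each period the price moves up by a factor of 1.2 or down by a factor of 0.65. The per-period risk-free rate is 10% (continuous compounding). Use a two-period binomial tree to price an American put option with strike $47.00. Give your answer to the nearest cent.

$4.16

Risk-neutral probability p = (e^0.1 − 0.65)/(1.2 − 0.65) = 0.4552/0.5500 = 0.8276
Terminal stock prices: S_uu = 64.8, S_ud = 35.1, S_dd = 19.01
Terminal payoffs (K − S): max(-17.8, 0) = 0, max(11.9, 0) = 11.9, max(27.99, 0) = 27.99
Node u (S = 54): continuation = e^(−0.1)·[0.8276·0.0000 + 0.1724·11.9000] = 1.8565; exercise value = 0.0000 ≤ continuation, so V_u = 1.8565
Node d (S = 29.25): continuation = e^(−0.1)·[0.8276·11.9000 + 0.1724·27.9875] = 13.2774; exercise value = 17.7500 > continuation, so V_d = 17.7500 (exercise)
Node 0 (S = 45): continuation = e^(−0.1)·[0.8276·1.8565 + 0.1724·17.7500] = 4.1594; exercise value = 2.0000 ≤ continuation, so V_0 = 4.1594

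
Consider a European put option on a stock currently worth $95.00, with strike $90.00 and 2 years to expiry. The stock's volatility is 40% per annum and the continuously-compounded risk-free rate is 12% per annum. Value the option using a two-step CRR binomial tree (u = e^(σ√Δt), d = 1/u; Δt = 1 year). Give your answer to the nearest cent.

CRR parameters: u = e^(σ√Δt) = e^(0.4·√1) = 1.4918, d = 1/u = 0.6703
Per-period rate: rΔt = 0.12·1 = 0.12, so R = e^0.12 = 1.1275
Risk-neutral probability p = (e^0.12 − 0.6703)/(1.4918 − 0.6703) = 0.4572/0.8215 = 0.5565
Terminal stock prices: S_uu = 211.4, S_ud = 95, S_dd = 42.69
Terminal payoffs (K − S): max(-121.4, 0) = 0, max(-5, 0) = 0, max(47.31, 0) = 47.31
Node u (S = 141.7): V_u = e^(−0.12)·[0.5565·0.0000 + 0.4435·0.0000] = 0.0000
Node d (S = 63.68): V_d = e^(−0.12)·[0.5565·0.0000 + 0.4435·47.3137] = 18.6103
Node 0 (S = 95): V_0 = e^(−0.12)·[0.5565·0.0000 + 0.4435·18.6103] = 7.3202

$7.32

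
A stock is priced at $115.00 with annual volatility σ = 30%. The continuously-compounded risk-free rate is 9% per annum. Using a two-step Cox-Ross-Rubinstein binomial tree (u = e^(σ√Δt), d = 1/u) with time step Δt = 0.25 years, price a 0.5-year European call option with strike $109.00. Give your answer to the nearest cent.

CRR parameters: u = e^(σ√Δt) = e^(0.3·√0.25) = 1.1618, d = 1/u = 0.8607
Per-period rate: rΔt = 0.09·0.25 = 0.0225, so R = e^0.0225 = 1.0228
Risk-neutral probability p = (e^0.0225 − 0.8607)/(1.1618 − 0.8607) = 0.1620/0.3011 = 0.5381
Terminal stock prices: S_uu = 155.2, S_ud = 115, S_dd = 85.19
Terminal payoffs (S − K): max(46.23, 0) = 46.23, max(6, 0) = 6, max(-23.81, 0) = 0
Node u (S = 133.6): V_u = e^(−0.0225)·[0.5381·46.2338 + 0.4619·6.0000] = 27.0361
Node d (S = 98.98): V_d = e^(−0.0225)·[0.5381·6.0000 + 0.4619·0.0000] = 3.1570
Node 0 (S = 115): V_0 = e^(−0.0225)·[0.5381·27.0361 + 0.4619·3.1570] = 15.6510

$15.65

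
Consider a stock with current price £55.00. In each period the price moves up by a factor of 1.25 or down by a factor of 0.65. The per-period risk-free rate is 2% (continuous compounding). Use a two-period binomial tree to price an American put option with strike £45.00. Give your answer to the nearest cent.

£3.54

Risk-neutral probability p = (e^0.02 − 0.65)/(1.25 − 0.65) = 0.3702/0.6000 = 0.6170
Terminal stock prices: S_uu = 85.94, S_ud = 44.69, S_dd = 23.24
Terminal payoffs (K − S): max(-40.94, 0) = 0, max(0.3125, 0) = 0.3125, max(21.76, 0) = 21.76
Node u (S = 68.75): continuation = e^(−0.02)·[0.6170·0.0000 + 0.3830·0.3125] = 0.1173; exercise value = 0.0000 ≤ continuation, so V_u = 0.1173
Node d (S = 35.75): continuation = e^(−0.02)·[0.6170·0.3125 + 0.3830·21.7625] = 8.3589; exercise value = 9.2500 > continuation, so V_d = 9.2500 (exercise)
Node 0 (S = 55): continuation = e^(−0.02)·[0.6170·0.1173 + 0.3830·9.2500] = 3.5435; exercise value = 0.0000 ≤ continuation, so V_0 = 3.5435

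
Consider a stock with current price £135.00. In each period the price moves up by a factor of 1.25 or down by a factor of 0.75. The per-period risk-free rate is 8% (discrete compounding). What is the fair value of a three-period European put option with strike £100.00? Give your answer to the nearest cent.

£2.27

Risk-neutral probability p = (1 + 0.08 − 0.75)/(1.25 − 0.75) = 0.3300/0.5000 = 0.6600
Terminal stock prices: S_uuu = 263.7, S_uud = 158.2, S_udd = 94.92, S_ddd = 56.95
Terminal payoffs (K − S): max(-163.7, 0) = 0, max(-58.2, 0) = 0, max(5.078, 0) = 5.078, max(43.05, 0) = 43.05
Node uu (S = 210.9): V_uu = 1/1.08·[0.6600·0.0000 + 0.3400·0.0000] = 0.0000
Node ud (S = 126.6): V_ud = 1/1.08·[0.6600·0.0000 + 0.3400·5.0781] = 1.5987
Node dd (S = 75.94): V_dd = 1/1.08·[0.6600·5.0781 + 0.3400·43.0469] = 16.6551
Node u (S = 168.8): V_u = 1/1.08·[0.6600·0.0000 + 0.3400·1.5987] = 0.5033
Node d (S = 101.2): V_d = 1/1.08·[0.6600·1.5987 + 0.3400·16.6551] = 6.2202
Node 0 (S = 135): V_0 = 1/1.08·[0.6600·0.5033 + 0.3400·6.2202] = 2.2658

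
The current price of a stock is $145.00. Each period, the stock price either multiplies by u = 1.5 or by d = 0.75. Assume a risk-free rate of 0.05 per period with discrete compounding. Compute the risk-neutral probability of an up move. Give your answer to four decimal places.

Risk-neutral probability p = (1 + 0.05 − 0.75)/(1.5 − 0.75) = 0.3000/0.7500 = 0.4000

p = 0.4000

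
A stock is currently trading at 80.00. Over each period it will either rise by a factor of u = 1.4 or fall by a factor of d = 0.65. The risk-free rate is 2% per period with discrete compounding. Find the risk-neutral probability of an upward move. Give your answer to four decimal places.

Risk-neutral probability p = (1 + 0.02 − 0.65)/(1.4 − 0.65) = 0.3700/0.7500 = 0.4933

p = 0.4933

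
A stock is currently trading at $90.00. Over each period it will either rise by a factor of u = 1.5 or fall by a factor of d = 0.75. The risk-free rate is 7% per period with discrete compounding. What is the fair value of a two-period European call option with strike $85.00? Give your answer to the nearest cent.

$25.63

Risk-neutral probability p = (1 + 0.07 − 0.75)/(1.5 − 0.75) = 0.3200/0.7500 = 0.4267
Terminal stock prices: S_uu = 202.5, S_ud = 101.2, S_dd = 50.62
Terminal payoffs (S − K): max(117.5, 0) = 117.5, max(16.25, 0) = 16.25, max(-34.38, 0) = 0
Node u (S = 135): V_u = 1/1.07·[0.4267·117.5000 + 0.5733·16.2500] = 55.5607
Node d (S = 67.5): V_d = 1/1.07·[0.4267·16.2500 + 0.5733·0.0000] = 6.4798
Node 0 (S = 90): V_0 = 1/1.07·[0.4267·55.5607 + 0.5733·6.4798] = 25.6271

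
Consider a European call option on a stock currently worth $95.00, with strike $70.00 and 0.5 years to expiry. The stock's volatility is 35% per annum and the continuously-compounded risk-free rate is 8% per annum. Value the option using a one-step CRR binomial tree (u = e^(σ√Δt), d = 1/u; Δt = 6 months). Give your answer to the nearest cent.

$27.74

CRR parameters: u = e^(σ√Δt) = e^(0.35·√0.5) = 1.2808, d = 1/u = 0.7808
Per-period rate: rΔt = 0.08·0.5 = 0.04, so R = e^0.04 = 1.0408
Risk-neutral probability p = (e^0.04 − 0.7808)/(1.2808 − 0.7808) = 0.2601/0.5000 = 0.5201
Terminal stock prices: S_u = 121.7, S_d = 74.17
Terminal payoffs (S − K): max(51.68, 0) = 51.68, max(4.172, 0) = 4.172
Node 0 (S = 95): V_0 = e^(−0.04)·[0.5201·51.6763 + 0.4799·4.1722] = 27.7447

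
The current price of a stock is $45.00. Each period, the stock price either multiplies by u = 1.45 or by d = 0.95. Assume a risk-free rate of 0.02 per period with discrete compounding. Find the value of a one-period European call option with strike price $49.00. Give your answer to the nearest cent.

$2.23

Risk-neutral probability p = (1 + 0.02 − 0.95)/(1.45 − 0.95) = 0.0700/0.5000 = 0.1400
Terminal stock prices: S_u = 65.25, S_d = 42.75
Terminal payoffs (S − K): max(16.25, 0) = 16.25, max(-6.25, 0) = 0
Node 0 (S = 45): V_0 = 1/1.02·[0.1400·16.2500 + 0.8600·0.0000] = 2.2304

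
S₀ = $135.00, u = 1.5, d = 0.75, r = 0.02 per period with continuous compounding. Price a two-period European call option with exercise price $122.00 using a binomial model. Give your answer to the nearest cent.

$35.90

Risk-neutral probability p = (e^0.02 − 0.75)/(1.5 − 0.75) = 0.2702/0.7500 = 0.3603
Terminal stock prices: S_uu = 303.8, S_ud = 151.9, S_dd = 75.94
Terminal payoffs (S − K): max(181.8, 0) = 181.8, max(29.88, 0) = 29.88, max(-46.06, 0) = 0
Node u (S = 202.5): V_u = e^(−0.02)·[0.3603·181.7500 + 0.6397·29.8750] = 82.9158
Node d (S = 101.2): V_d = e^(−0.02)·[0.3603·29.8750 + 0.6397·0.0000] = 10.5499
Node 0 (S = 135): V_0 = e^(−0.02)·[0.3603·82.9158 + 0.6397·10.5499] = 35.8959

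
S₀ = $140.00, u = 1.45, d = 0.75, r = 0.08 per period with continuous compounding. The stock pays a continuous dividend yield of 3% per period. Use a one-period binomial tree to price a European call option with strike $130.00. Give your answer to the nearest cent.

Per-period risk-free factor R = e^0.08 = 1.0833; dividend-adjusted growth = e^(0.08−0.03) = 1.0513.
Risk-neutral probability p = (1.0513 − 0.75)/(1.45 − 0.75) = 0.3013/0.7000 = 0.4304
Terminal stock prices: S_u = 203, S_d = 105
Terminal payoffs (S − K): max(73, 0) = 73, max(-25, 0) = 0
Node 0 (S = 140): V_0 = e^(−0.08)·[0.4304·73.0000 + 0.5696·0.0000] = 29.0027

$29.00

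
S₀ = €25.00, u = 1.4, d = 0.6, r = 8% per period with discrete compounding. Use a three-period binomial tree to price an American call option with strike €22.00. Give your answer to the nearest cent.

Risk-neutral probability p = (1 + 0.08 − 0.6)/(1.4 − 0.6) = 0.4800/0.8000 = 0.6000
Terminal stock prices: S_uuu = 68.6, S_uud = 29.4, S_udd = 12.6, S_ddd = 5.4
Terminal payoffs (S − K): max(46.6, 0) = 46.6, max(7.4, 0) = 7.4, max(-9.4, 0) = 0, max(-16.6, 0) = 0
Node uu (S = 49): continuation = 1/1.08·[0.6000·46.6000 + 0.4000·7.4000] = 28.6296; exercise value = 27.0000 ≤ continuation, so V_uu = 28.6296
Node ud (S = 21): continuation = 1/1.08·[0.6000·7.4000 + 0.4000·0.0000] = 4.1111; exercise value = 0.0000 ≤ continuation, so V_ud = 4.1111
Node dd (S = 9): continuation = 1/1.08·[0.6000·0.0000 + 0.4000·0.0000] = 0.0000; exercise value = 0.0000 ≤ continuation, so V_dd = 0.0000
Node u (S = 35): continuation = 1/1.08·[0.6000·28.6296 + 0.4000·4.1111] = 17.4280; exercise value = 13.0000 ≤ continuation, so V_u = 17.4280
Node d (S = 15): continuation = 1/1.08·[0.6000·4.1111 + 0.4000·0.0000] = 2.2840; exercise value = 0.0000 ≤ continuation, so V_d = 2.2840
Node 0 (S = 25): continuation = 1/1.08·[0.6000·17.4280 + 0.4000·2.2840] = 10.5281; exercise value = 3.0000 ≤ continuation, so V_0 = 10.5281

€10.53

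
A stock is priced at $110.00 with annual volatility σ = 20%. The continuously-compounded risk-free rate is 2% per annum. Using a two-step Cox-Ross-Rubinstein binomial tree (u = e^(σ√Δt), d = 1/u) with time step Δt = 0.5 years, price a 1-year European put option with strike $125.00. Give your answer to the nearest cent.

$17.66

CRR parameters: u = e^(σ√Δt) = e^(0.2·√0.5) = 1.1519, d = 1/u = 0.8681
Per-period rate: rΔt = 0.02·0.5 = 0.01, so R = e^0.01 = 1.0101
Risk-neutral probability p = (e^0.01 − 0.8681)/(1.1519 − 0.8681) = 0.1419/0.2838 = 0.5001
Terminal stock prices: S_uu = 146, S_ud = 110, S_dd = 82.9
Terminal payoffs (K − S): max(-20.96, 0) = 0, max(15, 0) = 15, max(42.1, 0) = 42.1
Node u (S = 126.7): V_u = e^(−0.01)·[0.5001·0.0000 + 0.4999·15.0000] = 7.4236
Node d (S = 95.49): V_d = e^(−0.01)·[0.5001·15.0000 + 0.4999·42.0998] = 28.2627
Node 0 (S = 110): V_0 = e^(−0.01)·[0.5001·7.4236 + 0.4999·28.2627] = 17.6632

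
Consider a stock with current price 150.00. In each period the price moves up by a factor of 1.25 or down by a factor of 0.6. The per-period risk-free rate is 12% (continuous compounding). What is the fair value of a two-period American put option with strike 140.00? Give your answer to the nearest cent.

11.67

Risk-neutral probability p = (e^0.12 − 0.6)/(1.25 − 0.6) = 0.5275/0.6500 = 0.8115
Terminal stock prices: S_uu = 234.4, S_ud = 112.5, S_dd = 54
Terminal payoffs (K − S): max(-94.38, 0) = 0, max(27.5, 0) = 27.5, max(86, 0) = 86
Node u (S = 187.5): continuation = e^(−0.12)·[0.8115·0.0000 + 0.1885·27.5000] = 4.5968; exercise value = 0.0000 ≤ continuation, so V_u = 4.5968
Node d (S = 90): continuation = e^(−0.12)·[0.8115·27.5000 + 0.1885·86.0000] = 34.1689; exercise value = 50.0000 > continuation, so V_d = 50.0000 (exercise)
Node 0 (S = 150): continuation = e^(−0.12)·[0.8115·4.5968 + 0.1885·50.0000] = 11.6663; exercise value = 0.0000 ≤ continuation, so V_0 = 11.6663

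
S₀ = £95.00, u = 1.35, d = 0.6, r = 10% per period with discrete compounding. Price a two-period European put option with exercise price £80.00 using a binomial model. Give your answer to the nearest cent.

Risk-neutral probability p = (1 + 0.1 − 0.6)/(1.35 − 0.6) = 0.5000/0.7500 = 0.6667
Terminal stock prices: S_uu = 173.1, S_ud = 76.95, S_dd = 34.2
Terminal payoffs (K − S): max(-93.14, 0) = 0, max(3.05, 0) = 3.05, max(45.8, 0) = 45.8
Node u (S = 128.2): V_u = 1/1.1·[0.6667·0.0000 + 0.3333·3.0500] = 0.9242
Node d (S = 57): V_d = 1/1.1·[0.6667·3.0500 + 0.3333·45.8000] = 15.7273
Node 0 (S = 95): V_0 = 1/1.1·[0.6667·0.9242 + 0.3333·15.7273] = 5.3260

£5.33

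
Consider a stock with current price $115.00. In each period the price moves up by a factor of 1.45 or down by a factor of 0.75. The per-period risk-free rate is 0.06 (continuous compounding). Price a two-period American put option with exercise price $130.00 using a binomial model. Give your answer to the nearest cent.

Risk-neutral probability p = (e^0.06 − 0.75)/(1.45 − 0.75) = 0.3118/0.7000 = 0.4455
Terminal stock prices: S_uu = 241.8, S_ud = 125.1, S_dd = 64.69
Terminal payoffs (K − S): max(-111.8, 0) = 0, max(4.938, 0) = 4.938, max(65.31, 0) = 65.31
Node u (S = 166.8): continuation = e^(−0.06)·[0.4455·0.0000 + 0.5545·4.9375] = 2.5785; exercise value = 0.0000 ≤ continuation, so V_u = 2.5785
Node d (S = 86.25): continuation = e^(−0.06)·[0.4455·4.9375 + 0.5545·65.3125] = 36.1794; exercise value = 43.7500 > continuation, so V_d = 43.7500 (exercise)
Node 0 (S = 115): continuation = e^(−0.06)·[0.4455·2.5785 + 0.5545·43.7500] = 23.9292; exercise value = 15.0000 ≤ continuation, so V_0 = 23.9292

$23.93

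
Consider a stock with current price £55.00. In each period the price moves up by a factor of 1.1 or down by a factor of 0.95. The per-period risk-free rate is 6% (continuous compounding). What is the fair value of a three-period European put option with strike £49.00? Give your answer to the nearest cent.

Risk-neutral probability p = (e^0.06 − 0.95)/(1.1 − 0.95) = 0.1118/0.1500 = 0.7456
Terminal stock prices: S_uuu = 73.21, S_uud = 63.22, S_udd = 54.6, S_ddd = 47.16
Terminal payoffs (K − S): max(-24.21, 0) = 0, max(-14.22, 0) = 0, max(-5.601, 0) = 0, max(1.844, 0) = 1.844
Node uu (S = 66.55): V_uu = e^(−0.06)·[0.7456·0.0000 + 0.2544·0.0000] = 0.0000
Node ud (S = 57.48): V_ud = e^(−0.06)·[0.7456·0.0000 + 0.2544·0.0000] = 0.0000
Node dd (S = 49.64): V_dd = e^(−0.06)·[0.7456·0.0000 + 0.2544·1.8444] = 0.4419
Node u (S = 60.5): V_u = e^(−0.06)·[0.7456·0.0000 + 0.2544·0.0000] = 0.0000
Node d (S = 52.25): V_d = e^(−0.06)·[0.7456·0.0000 + 0.2544·0.4419] = 0.1059
Node 0 (S = 55): V_0 = e^(−0.06)·[0.7456·0.0000 + 0.2544·0.1059] = 0.0254

£0.03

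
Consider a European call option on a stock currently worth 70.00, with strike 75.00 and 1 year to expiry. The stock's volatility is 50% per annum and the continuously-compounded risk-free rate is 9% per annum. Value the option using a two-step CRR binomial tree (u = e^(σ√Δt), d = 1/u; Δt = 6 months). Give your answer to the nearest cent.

CRR parameters: u = e^(σ√Δt) = e^(0.5·√0.5) = 1.4241, d = 1/u = 0.7022
Per-period rate: rΔt = 0.09·0.5 = 0.045, so R = e^0.045 = 1.0460
Risk-neutral probability p = (e^0.045 − 0.7022)/(1.4241 − 0.7022) = 0.3438/0.7219 = 0.4763
Terminal stock prices: S_uu = 142, S_ud = 70, S_dd = 34.51
Terminal payoffs (S − K): max(66.97, 0) = 66.97, max(-5, 0) = 0, max(-40.49, 0) = 0
Node u (S = 99.69): V_u = e^(−0.045)·[0.4763·66.9680 + 0.5237·0.0000] = 30.4919
Node d (S = 49.15): V_d = e^(−0.045)·[0.4763·0.0000 + 0.5237·0.0000] = 0.0000
Node 0 (S = 70): V_0 = e^(−0.045)·[0.4763·30.4919 + 0.5237·0.0000] = 13.8836

13.88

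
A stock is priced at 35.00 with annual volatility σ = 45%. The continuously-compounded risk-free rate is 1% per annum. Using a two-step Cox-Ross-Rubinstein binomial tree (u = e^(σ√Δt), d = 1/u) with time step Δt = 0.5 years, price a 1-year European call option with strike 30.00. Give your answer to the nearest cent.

CRR parameters: u = e^(σ√Δt) = e^(0.45·√0.5) = 1.3746, d = 1/u = 0.7275
Per-period rate: rΔt = 0.01·0.5 = 0.005, so R = e^0.005 = 1.0050
Risk-neutral probability p = (e^0.005 − 0.7275)/(1.3746 − 0.7275) = 0.2776/0.6472 = 0.4289
Terminal stock prices: S_uu = 66.14, S_ud = 35, S_dd = 18.52
Terminal payoffs (S − K): max(36.14, 0) = 36.14, max(5, 0) = 5, max(-11.48, 0) = 0
Node u (S = 48.11): V_u = e^(−0.005)·[0.4289·36.1380 + 0.5711·5.0000] = 18.2623
Node d (S = 25.46): V_d = e^(−0.005)·[0.4289·5.0000 + 0.5711·0.0000] = 2.1336
Node 0 (S = 35): V_0 = e^(−0.005)·[0.4289·18.2623 + 0.5711·2.1336] = 9.0054

9.01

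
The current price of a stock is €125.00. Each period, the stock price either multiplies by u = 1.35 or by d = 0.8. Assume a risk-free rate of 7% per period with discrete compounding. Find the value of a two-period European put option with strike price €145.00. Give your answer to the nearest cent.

€19.08

Risk-neutral probability p = (1 + 0.07 − 0.8)/(1.35 − 0.8) = 0.2700/0.5500 = 0.4909
Terminal stock prices: S_uu = 227.8, S_ud = 135, S_dd = 80
Terminal payoffs (K − S): max(-82.81, 0) = 0, max(10, 0) = 10, max(65, 0) = 65
Node u (S = 168.8): V_u = 1/1.07·[0.4909·0.0000 + 0.5091·10.0000] = 4.7579
Node d (S = 100): V_d = 1/1.07·[0.4909·10.0000 + 0.5091·65.0000] = 35.5140
Node 0 (S = 125): V_0 = 1/1.07·[0.4909·4.7579 + 0.5091·35.5140] = 19.0799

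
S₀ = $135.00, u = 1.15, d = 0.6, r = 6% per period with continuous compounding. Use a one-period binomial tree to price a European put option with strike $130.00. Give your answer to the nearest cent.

Risk-neutral probability p = (e^0.06 − 0.6)/(1.15 − 0.6) = 0.4618/0.5500 = 0.8397
Terminal stock prices: S_u = 155.2, S_d = 81
Terminal payoffs (K − S): max(-25.25, 0) = 0, max(49, 0) = 49
Node 0 (S = 135): V_0 = e^(−0.06)·[0.8397·0.0000 + 0.1603·49.0000] = 7.3971

$7.40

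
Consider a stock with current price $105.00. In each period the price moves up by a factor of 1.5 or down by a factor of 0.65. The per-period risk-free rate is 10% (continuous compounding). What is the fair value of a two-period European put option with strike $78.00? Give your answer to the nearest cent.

Risk-neutral probability p = (e^0.1 − 0.65)/(1.5 − 0.65) = 0.4552/0.8500 = 0.5355
Terminal stock prices: S_uu = 236.2, S_ud = 102.4, S_dd = 44.36
Terminal payoffs (K − S): max(-158.2, 0) = 0, max(-24.38, 0) = 0, max(33.64, 0) = 33.64
Node u (S = 157.5): V_u = e^(−0.1)·[0.5355·0.0000 + 0.4645·0.0000] = 0.0000
Node d (S = 68.25): V_d = e^(−0.1)·[0.5355·0.0000 + 0.4645·33.6375] = 14.1379
Node 0 (S = 105): V_0 = e^(−0.1)·[0.5355·0.0000 + 0.4645·14.1379] = 5.9422

$5.94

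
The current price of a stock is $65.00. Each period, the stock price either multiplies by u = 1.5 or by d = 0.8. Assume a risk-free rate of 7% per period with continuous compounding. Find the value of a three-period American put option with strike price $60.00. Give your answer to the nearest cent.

Risk-neutral probability p = (e^0.07 − 0.8)/(1.5 − 0.8) = 0.2725/0.7000 = 0.3893
Terminal stock prices: S_uuu = 219.4, S_uud = 117, S_udd = 62.4, S_ddd = 33.28
Terminal payoffs (K − S): max(-159.4, 0) = 0, max(-57, 0) = 0, max(-2.4, 0) = 0, max(26.72, 0) = 26.72
Node uu (S = 146.2): continuation = e^(−0.07)·[0.3893·0.0000 + 0.6107·0.0000] = 0.0000; exercise value = 0.0000 ≤ continuation, so V_uu = 0.0000
Node ud (S = 78): continuation = e^(−0.07)·[0.3893·0.0000 + 0.6107·0.0000] = 0.0000; exercise value = 0.0000 ≤ continuation, so V_ud = 0.0000
Node dd (S = 41.6): continuation = e^(−0.07)·[0.3893·0.0000 + 0.6107·26.7200] = 15.2148; exercise value = 18.4000 > continuation, so V_dd = 18.4000 (exercise)
Node u (S = 97.5): continuation = e^(−0.07)·[0.3893·0.0000 + 0.6107·0.0000] = 0.0000; exercise value = 0.0000 ≤ continuation, so V_u = 0.0000
Node d (S = 52): continuation = e^(−0.07)·[0.3893·0.0000 + 0.6107·18.4000] = 10.4772; exercise value = 8.0000 ≤ continuation, so V_d = 10.4772
Node 0 (S = 65): continuation = e^(−0.07)·[0.3893·0.0000 + 0.6107·10.4772] = 5.9659; exercise value = 0.0000 ≤ continuation, so V_0 = 5.9659

$5.97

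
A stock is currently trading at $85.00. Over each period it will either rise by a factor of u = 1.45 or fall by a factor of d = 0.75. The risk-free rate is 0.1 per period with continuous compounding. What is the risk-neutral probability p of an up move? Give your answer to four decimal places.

Risk-neutral probability p = (e^0.1 − 0.75)/(1.45 − 0.75) = 0.3552/0.7000 = 0.5074

p = 0.5074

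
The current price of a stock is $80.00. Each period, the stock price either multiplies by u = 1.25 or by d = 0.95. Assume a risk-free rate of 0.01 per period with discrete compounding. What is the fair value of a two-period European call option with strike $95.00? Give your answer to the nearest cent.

$1.18

Risk-neutral probability p = (1 + 0.01 − 0.95)/(1.25 − 0.95) = 0.0600/0.3000 = 0.2000
Terminal stock prices: S_uu = 125, S_ud = 95, S_dd = 72.2
Terminal payoffs (S − K): max(30, 0) = 30, max(0, 0) = 0, max(-22.8, 0) = 0
Node u (S = 100): V_u = 1/1.01·[0.2000·30.0000 + 0.8000·0.0000] = 5.9406
Node d (S = 76): V_d = 1/1.01·[0.2000·0.0000 + 0.8000·0.0000] = 0.0000
Node 0 (S = 80): V_0 = 1/1.01·[0.2000·5.9406 + 0.8000·0.0000] = 1.1764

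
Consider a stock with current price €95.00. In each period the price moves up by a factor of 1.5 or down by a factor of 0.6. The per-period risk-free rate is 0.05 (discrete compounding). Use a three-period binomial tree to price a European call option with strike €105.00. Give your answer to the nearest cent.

Risk-neutral probability p = (1 + 0.05 − 0.6)/(1.5 − 0.6) = 0.4500/0.9000 = 0.5000
Terminal stock prices: S_uuu = 320.6, S_uud = 128.2, S_udd = 51.3, S_ddd = 20.52
Terminal payoffs (S − K): max(215.6, 0) = 215.6, max(23.25, 0) = 23.25, max(-53.7, 0) = 0, max(-84.48, 0) = 0
Node uu (S = 213.8): V_uu = 1/1.05·[0.5000·215.6250 + 0.5000·23.2500] = 113.7500
Node ud (S = 85.5): V_ud = 1/1.05·[0.5000·23.2500 + 0.5000·0.0000] = 11.0714
Node dd (S = 34.2): V_dd = 1/1.05·[0.5000·0.0000 + 0.5000·0.0000] = 0.0000
Node u (S = 142.5): V_u = 1/1.05·[0.5000·113.7500 + 0.5000·11.0714] = 59.4388
Node d (S = 57): V_d = 1/1.05·[0.5000·11.0714 + 0.5000·0.0000] = 5.2721
Node 0 (S = 95): V_0 = 1/1.05·[0.5000·59.4388 + 0.5000·5.2721] = 30.8147

€30.81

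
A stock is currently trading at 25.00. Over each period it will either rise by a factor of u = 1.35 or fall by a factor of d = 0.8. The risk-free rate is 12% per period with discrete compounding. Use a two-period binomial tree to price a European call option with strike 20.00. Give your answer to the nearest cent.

Risk-neutral probability p = (1 + 0.12 − 0.8)/(1.35 − 0.8) = 0.3200/0.5500 = 0.5818
Terminal stock prices: S_uu = 45.56, S_ud = 27, S_dd = 16
Terminal payoffs (S − K): max(25.56, 0) = 25.56, max(7, 0) = 7, max(-4, 0) = 0
Node u (S = 33.75): V_u = 1/1.12·[0.5818·25.5625 + 0.4182·7.0000] = 15.8929
Node d (S = 20): V_d = 1/1.12·[0.5818·7.0000 + 0.4182·0.0000] = 3.6364
Node 0 (S = 25): V_0 = 1/1.12·[0.5818·15.8929 + 0.4182·3.6364] = 9.6138

9.61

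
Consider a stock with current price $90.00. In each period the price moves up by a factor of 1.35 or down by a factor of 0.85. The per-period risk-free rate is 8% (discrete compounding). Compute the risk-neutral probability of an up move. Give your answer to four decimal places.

Risk-neutral probability p = (1 + 0.08 − 0.85)/(1.35 − 0.85) = 0.2300/0.5000 = 0.4600

p = 0.4600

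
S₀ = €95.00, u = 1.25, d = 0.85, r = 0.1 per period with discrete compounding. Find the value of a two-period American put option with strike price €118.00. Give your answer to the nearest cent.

Risk-neutral probability p = (1 + 0.1 − 0.85)/(1.25 − 0.85) = 0.2500/0.4000 = 0.6250
Terminal stock prices: S_uu = 148.4, S_ud = 100.9, S_dd = 68.64
Terminal payoffs (K − S): max(-30.44, 0) = 0, max(17.06, 0) = 17.06, max(49.36, 0) = 49.36
Node u (S = 118.8): continuation = 1/1.1·[0.6250·0.0000 + 0.3750·17.0625] = 5.8168; exercise value = 0.0000 ≤ continuation, so V_u = 5.8168
Node d (S = 80.75): continuation = 1/1.1·[0.6250·17.0625 + 0.3750·49.3625] = 26.5227; exercise value = 37.2500 > continuation, so V_d = 37.2500 (exercise)
Node 0 (S = 95): continuation = 1/1.1·[0.6250·5.8168 + 0.3750·37.2500] = 16.0038; exercise value = 23.0000 > continuation, so V_0 = 23.0000 (exercise)

€23.00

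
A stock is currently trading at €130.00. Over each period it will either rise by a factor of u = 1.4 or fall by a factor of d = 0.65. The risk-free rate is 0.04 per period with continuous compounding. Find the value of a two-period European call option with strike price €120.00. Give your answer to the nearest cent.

€33.79

Risk-neutral probability p = (e^0.04 − 0.65)/(1.4 − 0.65) = 0.3908/0.7500 = 0.5211
Terminal stock prices: S_uu = 254.8, S_ud = 118.3, S_dd = 54.93
Terminal payoffs (S − K): max(134.8, 0) = 134.8, max(-1.7, 0) = 0, max(-65.07, 0) = 0
Node u (S = 182): V_u = e^(−0.04)·[0.5211·134.8000 + 0.4789·0.0000] = 67.4875
Node d (S = 84.5): V_d = e^(−0.04)·[0.5211·0.0000 + 0.4789·0.0000] = 0.0000
Node 0 (S = 130): V_0 = e^(−0.04)·[0.5211·67.4875 + 0.4789·0.0000] = 33.7876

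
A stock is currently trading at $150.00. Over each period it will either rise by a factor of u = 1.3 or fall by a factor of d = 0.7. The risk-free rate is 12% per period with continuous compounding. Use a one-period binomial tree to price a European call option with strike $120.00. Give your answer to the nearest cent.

Risk-neutral probability p = (e^0.12 − 0.7)/(1.3 − 0.7) = 0.4275/0.6000 = 0.7125
Terminal stock prices: S_u = 195, S_d = 105
Terminal payoffs (S − K): max(75, 0) = 75, max(-15, 0) = 0
Node 0 (S = 150): V_0 = e^(−0.12)·[0.7125·75.0000 + 0.2875·0.0000] = 47.3945

$47.39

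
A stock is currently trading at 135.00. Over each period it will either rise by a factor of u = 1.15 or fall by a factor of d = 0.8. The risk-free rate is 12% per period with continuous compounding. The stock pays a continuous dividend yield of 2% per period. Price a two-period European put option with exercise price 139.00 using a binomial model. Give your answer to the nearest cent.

3.28

Per-period risk-free factor R = e^0.12 = 1.1275; dividend-adjusted growth = e^(0.12−0.02) = 1.1052.
Risk-neutral probability p = (1.1052 − 0.8)/(1.15 − 0.8) = 0.3052/0.3500 = 0.8719
Terminal stock prices: S_uu = 178.5, S_ud = 124.2, S_dd = 86.4
Terminal payoffs (K − S): max(-39.54, 0) = 0, max(14.8, 0) = 14.8, max(52.6, 0) = 52.6
Node u (S = 155.2): V_u = e^(−0.12)·[0.8719·0.0000 + 0.1281·14.8000] = 1.6813
Node d (S = 108): V_d = e^(−0.12)·[0.8719·14.8000 + 0.1281·52.6000] = 17.4205
Node 0 (S = 135): V_0 = e^(−0.12)·[0.8719·1.6813 + 0.1281·17.4205] = 3.2791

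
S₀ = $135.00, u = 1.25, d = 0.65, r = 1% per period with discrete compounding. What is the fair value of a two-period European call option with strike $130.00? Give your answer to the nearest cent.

$28.56

Risk-neutral probability p = (1 + 0.01 − 0.65)/(1.25 − 0.65) = 0.3600/0.6000 = 0.6000
Terminal stock prices: S_uu = 210.9, S_ud = 109.7, S_dd = 57.04
Terminal payoffs (S − K): max(80.94, 0) = 80.94, max(-20.31, 0) = 0, max(-72.96, 0) = 0
Node u (S = 168.8): V_u = 1/1.01·[0.6000·80.9375 + 0.4000·0.0000] = 48.0817
Node d (S = 87.75): V_d = 1/1.01·[0.6000·0.0000 + 0.4000·0.0000] = 0.0000
Node 0 (S = 135): V_0 = 1/1.01·[0.6000·48.0817 + 0.4000·0.0000] = 28.5634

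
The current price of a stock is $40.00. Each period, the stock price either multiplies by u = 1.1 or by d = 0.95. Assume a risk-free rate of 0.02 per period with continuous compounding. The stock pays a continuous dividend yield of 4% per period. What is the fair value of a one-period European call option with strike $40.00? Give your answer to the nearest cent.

$0.79

Per-period risk-free factor R = e^0.02 = 1.0202; dividend-adjusted growth = e^(0.02−0.04) = 0.9802.
Risk-neutral probability p = (0.9802 − 0.95)/(1.1 − 0.95) = 0.0302/0.1500 = 0.2013
Terminal stock prices: S_u = 44, S_d = 38
Terminal payoffs (S − K): max(4, 0) = 4, max(-2, 0) = 0
Node 0 (S = 40): V_0 = e^(−0.02)·[0.2013·4.0000 + 0.7987·0.0000] = 0.7894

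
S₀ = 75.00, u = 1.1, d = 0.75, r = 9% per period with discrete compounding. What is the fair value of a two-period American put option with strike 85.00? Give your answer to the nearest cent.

10.00

Risk-neutral probability p = (1 + 0.09 − 0.75)/(1.1 − 0.75) = 0.3400/0.3500 = 0.9714
Terminal stock prices: S_uu = 90.75, S_ud = 61.88, S_dd = 42.19
Terminal payoffs (K − S): max(-5.75, 0) = 0, max(23.12, 0) = 23.12, max(42.81, 0) = 42.81
Node u (S = 82.5): continuation = 1/1.09·[0.9714·0.0000 + 0.0286·23.1250] = 0.6062; exercise value = 2.5000 > continuation, so V_u = 2.5000 (exercise)
Node d (S = 56.25): continuation = 1/1.09·[0.9714·23.1250 + 0.0286·42.8125] = 21.7317; exercise value = 28.7500 > continuation, so V_d = 28.7500 (exercise)
Node 0 (S = 75): continuation = 1/1.09·[0.9714·2.5000 + 0.0286·28.7500] = 2.9817; exercise value = 10.0000 > continuation, so V_0 = 10.0000 (exercise)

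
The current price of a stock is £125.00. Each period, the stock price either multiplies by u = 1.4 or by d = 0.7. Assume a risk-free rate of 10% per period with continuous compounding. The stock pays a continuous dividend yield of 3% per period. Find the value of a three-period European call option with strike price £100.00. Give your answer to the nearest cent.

£48.18

Per-period risk-free factor R = e^0.1 = 1.1052; dividend-adjusted growth = e^(0.1−0.03) = 1.0725.
Risk-neutral probability p = (1.0725 − 0.7)/(1.4 − 0.7) = 0.3725/0.7000 = 0.5322
Terminal stock prices: S_uuu = 343, S_uud = 171.5, S_udd = 85.75, S_ddd = 42.87
Terminal payoffs (S − K): max(243, 0) = 243, max(71.5, 0) = 71.5, max(-14.25, 0) = 0, max(-57.13, 0) = 0
Node uu (S = 245): V_uu = e^(−0.1)·[0.5322·243.0000 + 0.4678·71.5000] = 147.2754
Node ud (S = 122.5): V_ud = e^(−0.1)·[0.5322·71.5000 + 0.4678·0.0000] = 34.4282
Node dd (S = 61.25): V_dd = e^(−0.1)·[0.5322·0.0000 + 0.4678·0.0000] = 0.0000
Node u (S = 175): V_u = e^(−0.1)·[0.5322·147.2754 + 0.4678·34.4282] = 85.4894
Node d (S = 87.5): V_d = e^(−0.1)·[0.5322·34.4282 + 0.4678·0.0000] = 16.5776
Node 0 (S = 125): V_0 = e^(−0.1)·[0.5322·85.4894 + 0.4678·16.5776] = 48.1820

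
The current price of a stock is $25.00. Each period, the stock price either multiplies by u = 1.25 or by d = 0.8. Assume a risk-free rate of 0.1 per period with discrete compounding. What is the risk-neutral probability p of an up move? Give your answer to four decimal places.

Risk-neutral probability p = (1 + 0.1 − 0.8)/(1.25 − 0.8) = 0.3000/0.4500 = 0.6667

p = 0.6667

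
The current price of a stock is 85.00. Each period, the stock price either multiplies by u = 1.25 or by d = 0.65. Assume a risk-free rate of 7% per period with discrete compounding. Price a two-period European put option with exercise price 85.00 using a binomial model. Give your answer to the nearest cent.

9.71

Risk-neutral probability p = (1 + 0.07 − 0.65)/(1.25 − 0.65) = 0.4200/0.6000 = 0.7000
Terminal stock prices: S_uu = 132.8, S_ud = 69.06, S_dd = 35.91
Terminal payoffs (K − S): max(-47.81, 0) = 0, max(15.94, 0) = 15.94, max(49.09, 0) = 49.09
Node u (S = 106.2): V_u = 1/1.07·[0.7000·0.0000 + 0.3000·15.9375] = 4.4685
Node d (S = 55.25): V_d = 1/1.07·[0.7000·15.9375 + 0.3000·49.0875] = 24.1893
Node 0 (S = 85): V_0 = 1/1.07·[0.7000·4.4685 + 0.3000·24.1893] = 9.7053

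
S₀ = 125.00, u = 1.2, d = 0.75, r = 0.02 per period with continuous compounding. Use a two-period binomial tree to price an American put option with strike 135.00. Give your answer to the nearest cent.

Risk-neutral probability p = (e^0.02 − 0.75)/(1.2 − 0.75) = 0.2702/0.4500 = 0.6004
Terminal stock prices: S_uu = 180, S_ud = 112.5, S_dd = 70.31
Terminal payoffs (K − S): max(-45, 0) = 0, max(22.5, 0) = 22.5, max(64.69, 0) = 64.69
Node u (S = 150): continuation = e^(−0.02)·[0.6004·0.0000 + 0.3996·22.5000] = 8.8119; exercise value = 0.0000 ≤ continuation, so V_u = 8.8119
Node d (S = 93.75): continuation = e^(−0.02)·[0.6004·22.5000 + 0.3996·64.6875] = 38.5768; exercise value = 41.2500 > continuation, so V_d = 41.2500 (exercise)
Node 0 (S = 125): continuation = e^(−0.02)·[0.6004·8.8119 + 0.3996·41.2500] = 21.3415; exercise value = 10.0000 ≤ continuation, so V_0 = 21.3415

21.34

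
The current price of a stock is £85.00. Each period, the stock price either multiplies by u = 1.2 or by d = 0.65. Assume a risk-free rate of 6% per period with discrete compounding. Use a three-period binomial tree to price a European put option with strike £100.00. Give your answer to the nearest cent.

£15.27

Risk-neutral probability p = (1 + 0.06 − 0.65)/(1.2 − 0.65) = 0.4100/0.5500 = 0.7455
Terminal stock prices: S_uuu = 146.9, S_uud = 79.56, S_udd = 43.1, S_ddd = 23.34
Terminal payoffs (K − S): max(-46.88, 0) = 0, max(20.44, 0) = 20.44, max(56.9, 0) = 56.9, max(76.66, 0) = 76.66
Node uu (S = 122.4): V_uu = 1/1.06·[0.7455·0.0000 + 0.2545·20.4400] = 4.9084
Node ud (S = 66.3): V_ud = 1/1.06·[0.7455·20.4400 + 0.2545·56.9050] = 28.0396
Node dd (S = 35.91): V_dd = 1/1.06·[0.7455·56.9050 + 0.2545·76.6569] = 58.4271
Node u (S = 102): V_u = 1/1.06·[0.7455·4.9084 + 0.2545·28.0396] = 10.1852
Node d (S = 55.25): V_d = 1/1.06·[0.7455·28.0396 + 0.2545·58.4271] = 33.7496
Node 0 (S = 85): V_0 = 1/1.06·[0.7455·10.1852 + 0.2545·33.7496] = 15.2674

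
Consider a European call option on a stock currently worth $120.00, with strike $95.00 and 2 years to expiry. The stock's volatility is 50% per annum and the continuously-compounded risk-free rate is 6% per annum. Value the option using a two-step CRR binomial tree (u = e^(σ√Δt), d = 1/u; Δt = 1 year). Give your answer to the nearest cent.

CRR parameters: u = e^(σ√Δt) = e^(0.5·√1) = 1.6487, d = 1/u = 0.6065
Per-period rate: rΔt = 0.06·1 = 0.06, so R = e^0.06 = 1.0618
Risk-neutral probability p = (e^0.06 − 0.6065)/(1.6487 − 0.6065) = 0.4553/1.0422 = 0.4369
Terminal stock prices: S_uu = 326.2, S_ud = 120, S_dd = 44.15
Terminal payoffs (S − K): max(231.2, 0) = 231.2, max(25, 0) = 25, max(-50.85, 0) = 0
Node u (S = 197.8): V_u = e^(−0.06)·[0.4369·231.1938 + 0.5631·25.0000] = 108.3789
Node d (S = 72.78): V_d = e^(−0.06)·[0.4369·25.0000 + 0.5631·0.0000] = 10.2858
Node 0 (S = 120): V_0 = e^(−0.06)·[0.4369·108.3789 + 0.5631·10.2858] = 50.0455

$50.05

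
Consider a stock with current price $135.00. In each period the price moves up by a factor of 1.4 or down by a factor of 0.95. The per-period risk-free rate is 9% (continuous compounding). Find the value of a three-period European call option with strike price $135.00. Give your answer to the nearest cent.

$36.56

Risk-neutral probability p = (e^0.09 − 0.95)/(1.4 − 0.95) = 0.1442/0.4500 = 0.3204
Terminal stock prices: S_uuu = 370.4, S_uud = 251.4, S_udd = 170.6, S_ddd = 115.7
Terminal payoffs (S − K): max(235.4, 0) = 235.4, max(116.4, 0) = 116.4, max(35.57, 0) = 35.57, max(-19.25, 0) = 0
Node uu (S = 264.6): V_uu = e^(−0.09)·[0.3204·235.4400 + 0.6796·116.3700] = 141.2193
Node ud (S = 179.5): V_ud = e^(−0.09)·[0.3204·116.3700 + 0.6796·35.5725] = 56.1693
Node dd (S = 121.8): V_dd = e^(−0.09)·[0.3204·35.5725 + 0.6796·0.0000] = 10.4161
Node u (S = 189): V_u = e^(−0.09)·[0.3204·141.2193 + 0.6796·56.1693] = 76.2385
Node d (S = 128.2): V_d = e^(−0.09)·[0.3204·56.1693 + 0.6796·10.4161] = 22.9166
Node 0 (S = 135): V_0 = e^(−0.09)·[0.3204·76.2385 + 0.6796·22.9166] = 36.5575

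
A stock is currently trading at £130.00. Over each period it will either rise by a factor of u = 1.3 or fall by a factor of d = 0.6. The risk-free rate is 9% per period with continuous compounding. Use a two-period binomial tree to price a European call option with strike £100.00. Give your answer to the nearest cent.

£50.31

Risk-neutral probability p = (e^0.09 − 0.6)/(1.3 − 0.6) = 0.4942/0.7000 = 0.7060
Terminal stock prices: S_uu = 219.7, S_ud = 101.4, S_dd = 46.8
Terminal payoffs (S − K): max(119.7, 0) = 119.7, max(1.4, 0) = 1.4, max(-53.2, 0) = 0
Node u (S = 169): V_u = e^(−0.09)·[0.7060·119.7000 + 0.2940·1.4000] = 77.6069
Node d (S = 78): V_d = e^(−0.09)·[0.7060·1.4000 + 0.2940·0.0000] = 0.9033
Node 0 (S = 130): V_0 = e^(−0.09)·[0.7060·77.6069 + 0.2940·0.9033] = 50.3148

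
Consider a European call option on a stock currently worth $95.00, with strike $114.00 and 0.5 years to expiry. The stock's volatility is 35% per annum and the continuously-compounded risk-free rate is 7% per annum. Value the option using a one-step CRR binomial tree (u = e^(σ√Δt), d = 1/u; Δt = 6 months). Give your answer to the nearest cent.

CRR parameters: u = e^(σ√Δt) = e^(0.35·√0.5) = 1.2808, d = 1/u = 0.7808
Per-period rate: rΔt = 0.07·0.5 = 0.035, so R = e^0.035 = 1.0356
Risk-neutral probability p = (e^0.035 − 0.7808)/(1.2808 − 0.7808) = 0.2549/0.5000 = 0.5097
Terminal stock prices: S_u = 121.7, S_d = 74.17
Terminal payoffs (S − K): max(7.676, 0) = 7.676, max(-39.83, 0) = 0
Node 0 (S = 95): V_0 = e^(−0.035)·[0.5097·7.6763 + 0.4903·0.0000] = 3.7779

$3.78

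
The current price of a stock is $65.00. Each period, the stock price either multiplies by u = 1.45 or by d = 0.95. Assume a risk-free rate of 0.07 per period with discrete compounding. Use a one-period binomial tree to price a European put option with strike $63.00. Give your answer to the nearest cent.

$0.89

Risk-neutral probability p = (1 + 0.07 − 0.95)/(1.45 − 0.95) = 0.1200/0.5000 = 0.2400
Terminal stock prices: S_u = 94.25, S_d = 61.75
Terminal payoffs (K − S): max(-31.25, 0) = 0, max(1.25, 0) = 1.25
Node 0 (S = 65): V_0 = 1/1.07·[0.2400·0.0000 + 0.7600·1.2500] = 0.8879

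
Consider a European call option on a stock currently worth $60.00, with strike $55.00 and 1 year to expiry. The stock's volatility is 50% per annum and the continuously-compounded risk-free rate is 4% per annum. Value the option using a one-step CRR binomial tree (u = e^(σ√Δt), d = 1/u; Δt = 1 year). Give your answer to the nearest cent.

$17.59

CRR parameters: u = e^(σ√Δt) = e^(0.5·√1) = 1.6487, d = 1/u = 0.6065
Per-period rate: rΔt = 0.04·1 = 0.04, so R = e^0.04 = 1.0408
Risk-neutral probability p = (e^0.04 − 0.6065)/(1.6487 − 0.6065) = 0.4343/1.0422 = 0.4167
Terminal stock prices: S_u = 98.92, S_d = 36.39
Terminal payoffs (S − K): max(43.92, 0) = 43.92, max(-18.61, 0) = 0
Node 0 (S = 60): V_0 = e^(−0.04)·[0.4167·43.9233 + 0.5833·0.0000] = 17.5851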